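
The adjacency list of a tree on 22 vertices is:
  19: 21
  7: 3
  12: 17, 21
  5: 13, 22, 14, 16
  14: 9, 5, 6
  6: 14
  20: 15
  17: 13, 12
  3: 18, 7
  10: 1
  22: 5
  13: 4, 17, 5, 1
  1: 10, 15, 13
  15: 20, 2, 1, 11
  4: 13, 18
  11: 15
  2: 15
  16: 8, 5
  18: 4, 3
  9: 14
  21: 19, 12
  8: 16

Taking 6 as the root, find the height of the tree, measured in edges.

A deepest node is 7, reached by 6 → 14 → 5 → 13 → 4 → 18 → 3 → 7.
That path has 7 edges, so the height is 7.

7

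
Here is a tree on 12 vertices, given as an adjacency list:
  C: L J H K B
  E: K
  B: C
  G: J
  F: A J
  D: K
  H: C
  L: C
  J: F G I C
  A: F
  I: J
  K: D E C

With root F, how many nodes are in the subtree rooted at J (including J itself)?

10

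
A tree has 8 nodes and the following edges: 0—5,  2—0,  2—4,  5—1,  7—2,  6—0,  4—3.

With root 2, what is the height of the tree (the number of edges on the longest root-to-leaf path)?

The longest root-to-leaf path is 2-0-5-1 (3 edges).

3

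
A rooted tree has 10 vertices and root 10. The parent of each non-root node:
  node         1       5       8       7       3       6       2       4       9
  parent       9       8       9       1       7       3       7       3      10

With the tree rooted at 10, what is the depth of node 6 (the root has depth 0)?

10–9–1–7–3–6 — 5 edges.

5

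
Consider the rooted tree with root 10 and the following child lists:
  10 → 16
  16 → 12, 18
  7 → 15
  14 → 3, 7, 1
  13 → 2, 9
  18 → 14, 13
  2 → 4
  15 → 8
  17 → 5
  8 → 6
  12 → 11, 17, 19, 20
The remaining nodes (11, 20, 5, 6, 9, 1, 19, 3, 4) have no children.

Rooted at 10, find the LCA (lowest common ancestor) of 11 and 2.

16

11's ancestor chain is 11, 12, 16, 10 and 2's is 2, 13, 18, 16, 10; they first meet at 16.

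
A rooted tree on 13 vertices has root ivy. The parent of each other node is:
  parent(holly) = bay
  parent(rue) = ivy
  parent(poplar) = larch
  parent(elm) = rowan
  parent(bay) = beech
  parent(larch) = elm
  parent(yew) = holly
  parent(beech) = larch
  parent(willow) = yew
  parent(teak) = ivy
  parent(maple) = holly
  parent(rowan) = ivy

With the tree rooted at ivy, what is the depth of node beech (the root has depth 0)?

4

Path from ivy to beech: ivy – rowan – elm – larch – beech, which has 4 edges.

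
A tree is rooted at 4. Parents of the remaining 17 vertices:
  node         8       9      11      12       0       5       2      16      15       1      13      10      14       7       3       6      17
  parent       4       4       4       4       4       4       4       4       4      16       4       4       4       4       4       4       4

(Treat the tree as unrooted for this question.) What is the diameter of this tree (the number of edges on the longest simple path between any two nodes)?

Starting from 1, a farthest node is 3 at distance 3.
One longest path: 1 – 16 – 4 – 3.
So the diameter is 3.

3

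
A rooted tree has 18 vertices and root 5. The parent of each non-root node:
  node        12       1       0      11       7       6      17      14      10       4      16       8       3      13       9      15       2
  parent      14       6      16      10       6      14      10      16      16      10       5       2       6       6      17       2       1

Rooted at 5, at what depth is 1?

5 → 16 → 14 → 6 → 1 — 4 edges.

4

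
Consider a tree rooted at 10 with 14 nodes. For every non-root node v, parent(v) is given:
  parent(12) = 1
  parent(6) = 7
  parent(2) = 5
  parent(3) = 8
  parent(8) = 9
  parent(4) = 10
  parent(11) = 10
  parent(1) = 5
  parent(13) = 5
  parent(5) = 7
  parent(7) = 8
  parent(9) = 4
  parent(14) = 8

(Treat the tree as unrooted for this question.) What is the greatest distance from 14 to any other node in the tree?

The node farthest from 14 is 11 (12 also at distance 5), via 14 – 8 – 9 – 4 – 10 – 11 — 5 edges.

5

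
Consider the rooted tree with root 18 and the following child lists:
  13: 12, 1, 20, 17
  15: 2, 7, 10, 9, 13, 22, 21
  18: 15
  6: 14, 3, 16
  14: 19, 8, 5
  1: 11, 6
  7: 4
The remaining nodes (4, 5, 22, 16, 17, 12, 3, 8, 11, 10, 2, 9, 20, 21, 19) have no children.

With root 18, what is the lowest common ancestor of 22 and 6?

Ancestors of 22 (toward the root): 22, 15, 18.
Ancestors of 6: 6, 1, 13, 15, 18.
The deepest node appearing in both lists is 15.

15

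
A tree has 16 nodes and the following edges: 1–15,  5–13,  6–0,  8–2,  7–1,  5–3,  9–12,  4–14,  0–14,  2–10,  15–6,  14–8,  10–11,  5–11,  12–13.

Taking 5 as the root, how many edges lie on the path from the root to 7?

Climbing from 7 to the root: 7 – 1 – 15 – 6 – 0 – 14 – 8 – 2 – 10 – 11 – 5. That's 10 steps.

10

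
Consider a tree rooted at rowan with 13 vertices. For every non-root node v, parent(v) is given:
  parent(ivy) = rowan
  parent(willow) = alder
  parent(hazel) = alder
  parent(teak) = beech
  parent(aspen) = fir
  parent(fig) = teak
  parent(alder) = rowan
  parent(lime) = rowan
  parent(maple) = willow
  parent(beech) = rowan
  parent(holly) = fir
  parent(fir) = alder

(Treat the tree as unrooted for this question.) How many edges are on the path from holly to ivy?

4

The path is holly–fir–alder–rowan–ivy, which has 4 edges.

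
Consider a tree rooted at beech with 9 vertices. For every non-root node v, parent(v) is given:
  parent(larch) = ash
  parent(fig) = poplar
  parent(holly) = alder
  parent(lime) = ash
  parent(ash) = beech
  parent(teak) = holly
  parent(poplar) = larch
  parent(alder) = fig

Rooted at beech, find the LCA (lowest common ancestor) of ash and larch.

Ancestors of ash (toward the root): ash, beech.
Ancestors of larch: larch, ash, beech.
The deepest node appearing in both lists is ash.

ash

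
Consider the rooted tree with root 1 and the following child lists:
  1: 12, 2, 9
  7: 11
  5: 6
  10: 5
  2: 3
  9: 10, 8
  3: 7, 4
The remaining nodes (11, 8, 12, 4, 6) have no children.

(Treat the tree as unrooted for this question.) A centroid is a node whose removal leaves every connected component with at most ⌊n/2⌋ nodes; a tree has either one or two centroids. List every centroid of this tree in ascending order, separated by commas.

1

Removing 1 splits the tree into components of sizes 5, 5, 1; the largest is 5 ≤ ⌊12/2⌋ = 6.
No neighbour of 1 does as well, so 1 is the unique centroid.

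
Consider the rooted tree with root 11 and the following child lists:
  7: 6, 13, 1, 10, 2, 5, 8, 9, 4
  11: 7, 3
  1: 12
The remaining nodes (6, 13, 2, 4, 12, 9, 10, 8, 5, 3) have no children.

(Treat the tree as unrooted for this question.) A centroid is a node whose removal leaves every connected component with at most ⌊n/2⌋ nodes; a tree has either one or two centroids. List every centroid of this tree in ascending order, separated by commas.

7

Delete 7: the remaining components have sizes 2, 2, 1, 1, 1, 1, 1, 1, 1, 1. Max 2 ≤ 6, so 7 is a centroid.
No neighbour of 7 does as well, so 7 is the unique centroid.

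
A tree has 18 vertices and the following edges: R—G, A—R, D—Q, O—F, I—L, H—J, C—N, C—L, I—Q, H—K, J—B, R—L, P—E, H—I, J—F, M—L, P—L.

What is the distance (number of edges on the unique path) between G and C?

The path is G – R – L – C, which has 3 edges.

3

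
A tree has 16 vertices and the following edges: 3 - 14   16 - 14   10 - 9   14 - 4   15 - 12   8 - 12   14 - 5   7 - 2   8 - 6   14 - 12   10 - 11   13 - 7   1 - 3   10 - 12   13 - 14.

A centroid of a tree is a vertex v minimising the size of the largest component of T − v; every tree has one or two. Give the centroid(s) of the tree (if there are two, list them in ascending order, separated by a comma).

If 14 is removed the pieces have sizes 7, 3, 2, 1, 1, 1, all ≤ ⌊16/2⌋ = 8.
Every other node leaves some component of size > 8, so the centroid is unique.

14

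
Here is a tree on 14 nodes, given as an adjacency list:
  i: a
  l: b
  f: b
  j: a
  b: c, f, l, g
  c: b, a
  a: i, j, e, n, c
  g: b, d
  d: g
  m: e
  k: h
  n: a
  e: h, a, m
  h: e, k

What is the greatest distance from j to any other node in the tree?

The node farthest from j is d, via j-a-c-b-g-d — 5 edges.

5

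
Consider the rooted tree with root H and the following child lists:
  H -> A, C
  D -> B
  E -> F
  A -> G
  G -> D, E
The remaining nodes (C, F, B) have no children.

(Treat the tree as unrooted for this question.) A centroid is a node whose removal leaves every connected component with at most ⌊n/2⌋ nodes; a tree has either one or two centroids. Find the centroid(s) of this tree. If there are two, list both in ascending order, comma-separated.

If G is removed the pieces have sizes 3, 2, 2, all ≤ ⌊8/2⌋ = 4.
Every other node leaves some component of size > 4, so the centroid is unique.

G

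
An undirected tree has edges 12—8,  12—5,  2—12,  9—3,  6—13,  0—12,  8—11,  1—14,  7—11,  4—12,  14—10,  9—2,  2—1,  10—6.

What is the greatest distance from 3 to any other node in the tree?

7

Distances from 3 peak at 7, attained at 13.
3-9-2-1-14-10-6-13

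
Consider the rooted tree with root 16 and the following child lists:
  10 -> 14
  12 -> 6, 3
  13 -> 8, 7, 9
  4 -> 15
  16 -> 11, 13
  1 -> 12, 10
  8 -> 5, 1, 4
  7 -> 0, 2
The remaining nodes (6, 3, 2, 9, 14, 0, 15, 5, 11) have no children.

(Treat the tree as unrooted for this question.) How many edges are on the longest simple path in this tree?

A longest path is 14-10-1-8-13-7-2, with 6 edges.

6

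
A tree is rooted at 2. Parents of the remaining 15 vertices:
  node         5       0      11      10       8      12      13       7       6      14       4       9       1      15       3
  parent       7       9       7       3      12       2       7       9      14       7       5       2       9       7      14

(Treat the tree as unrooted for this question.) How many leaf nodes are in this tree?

9

The leaves are 0, 1, 4, 6, 8, 10, 11, 13, 15.
That is 9 leaves.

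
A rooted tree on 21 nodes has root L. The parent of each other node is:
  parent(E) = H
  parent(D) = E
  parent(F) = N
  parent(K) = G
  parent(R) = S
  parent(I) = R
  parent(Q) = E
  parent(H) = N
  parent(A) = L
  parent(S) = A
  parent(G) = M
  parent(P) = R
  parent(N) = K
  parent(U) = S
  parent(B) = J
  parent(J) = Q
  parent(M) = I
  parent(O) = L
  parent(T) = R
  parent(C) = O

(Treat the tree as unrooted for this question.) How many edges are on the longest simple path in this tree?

Starting from B, a farthest node is C at distance 15.
One longest path: B–J–Q–E–H–N–K–G–M–I–R–S–A–L–O–C.
So the diameter is 15.

15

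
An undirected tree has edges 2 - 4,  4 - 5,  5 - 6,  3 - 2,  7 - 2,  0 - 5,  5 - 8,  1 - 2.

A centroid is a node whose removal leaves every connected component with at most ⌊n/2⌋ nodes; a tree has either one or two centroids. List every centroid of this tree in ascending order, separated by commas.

If 4 is removed the pieces have sizes 4, 4, all ≤ ⌊9/2⌋ = 4.
No neighbour of 4 does as well, so 4 is the unique centroid.

4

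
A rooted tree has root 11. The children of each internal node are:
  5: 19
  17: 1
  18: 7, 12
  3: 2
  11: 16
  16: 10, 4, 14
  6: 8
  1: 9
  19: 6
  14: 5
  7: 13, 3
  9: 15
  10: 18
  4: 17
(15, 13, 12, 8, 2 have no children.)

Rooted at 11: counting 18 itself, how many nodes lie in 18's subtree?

Descendants of 18 (including itself): 18, 12, 7, 3, 13, 2. That's 6.

6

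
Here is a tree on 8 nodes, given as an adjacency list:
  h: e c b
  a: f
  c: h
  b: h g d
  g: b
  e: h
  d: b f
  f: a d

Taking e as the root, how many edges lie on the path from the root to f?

Path from e to f: e–h–b–d–f, which has 4 edges.

4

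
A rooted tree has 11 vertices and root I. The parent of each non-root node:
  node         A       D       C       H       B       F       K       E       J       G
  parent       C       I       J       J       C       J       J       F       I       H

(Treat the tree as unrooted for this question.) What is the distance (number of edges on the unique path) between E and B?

The path is E – F – J – C – B, which has 4 edges.

4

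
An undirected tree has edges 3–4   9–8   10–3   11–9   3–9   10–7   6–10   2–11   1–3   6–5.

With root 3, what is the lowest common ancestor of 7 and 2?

3

Path 7→root: 7 10 3; path 2→root: 2 11 9 3.
First common node: 3.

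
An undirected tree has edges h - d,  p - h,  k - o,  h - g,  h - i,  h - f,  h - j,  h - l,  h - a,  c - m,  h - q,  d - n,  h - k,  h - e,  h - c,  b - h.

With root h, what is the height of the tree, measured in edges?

2

A deepest node is m, reached by h – c – m.
That path has 2 edges, so the height is 2.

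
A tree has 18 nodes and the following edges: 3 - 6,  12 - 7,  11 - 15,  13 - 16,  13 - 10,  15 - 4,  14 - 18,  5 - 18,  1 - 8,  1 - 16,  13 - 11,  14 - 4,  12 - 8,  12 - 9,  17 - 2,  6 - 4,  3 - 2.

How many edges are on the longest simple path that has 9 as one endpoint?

A farthest node from 9 is 17.
The path 9 – 12 – 8 – 1 – 16 – 13 – 11 – 15 – 4 – 6 – 3 – 2 – 17 has 12 edges.

12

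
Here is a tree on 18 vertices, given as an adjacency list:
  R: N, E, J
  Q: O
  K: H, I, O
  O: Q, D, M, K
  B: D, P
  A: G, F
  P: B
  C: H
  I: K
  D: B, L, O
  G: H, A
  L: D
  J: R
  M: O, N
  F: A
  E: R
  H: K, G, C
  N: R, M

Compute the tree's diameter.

Starting from J, a farthest node is F at distance 9.
One longest path: J–R–N–M–O–K–H–G–A–F.
So the diameter is 9.

9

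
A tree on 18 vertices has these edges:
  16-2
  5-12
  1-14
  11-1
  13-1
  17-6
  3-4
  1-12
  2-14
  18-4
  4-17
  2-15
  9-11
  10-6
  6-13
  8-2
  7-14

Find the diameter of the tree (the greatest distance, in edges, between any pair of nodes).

8

A longest path is 8–2–14–1–13–6–17–4–3, with 8 edges.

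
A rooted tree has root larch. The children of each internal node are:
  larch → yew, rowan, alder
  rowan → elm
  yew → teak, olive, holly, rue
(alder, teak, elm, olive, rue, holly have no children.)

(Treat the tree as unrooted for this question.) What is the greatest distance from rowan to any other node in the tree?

3

A farthest node from rowan is rue (olive, holly, teak also at distance 3).
The path rowan–larch–yew–rue has 3 edges.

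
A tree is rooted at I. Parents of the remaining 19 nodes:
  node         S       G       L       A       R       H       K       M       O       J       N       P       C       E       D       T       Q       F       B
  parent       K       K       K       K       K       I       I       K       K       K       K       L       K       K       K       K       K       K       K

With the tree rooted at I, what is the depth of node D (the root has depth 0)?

2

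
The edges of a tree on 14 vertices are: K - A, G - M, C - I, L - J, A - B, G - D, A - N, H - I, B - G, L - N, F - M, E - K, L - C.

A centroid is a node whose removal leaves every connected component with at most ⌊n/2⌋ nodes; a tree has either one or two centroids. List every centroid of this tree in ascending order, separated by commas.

A

Removing A splits the tree into components of sizes 6, 5, 2; the largest is 6 ≤ ⌊14/2⌋ = 7.
Every other node leaves some component of size > 7, so the centroid is unique.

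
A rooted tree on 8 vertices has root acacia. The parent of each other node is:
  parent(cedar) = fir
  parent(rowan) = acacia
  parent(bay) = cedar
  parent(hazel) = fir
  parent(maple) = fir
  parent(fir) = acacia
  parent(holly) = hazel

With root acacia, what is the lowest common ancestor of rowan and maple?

acacia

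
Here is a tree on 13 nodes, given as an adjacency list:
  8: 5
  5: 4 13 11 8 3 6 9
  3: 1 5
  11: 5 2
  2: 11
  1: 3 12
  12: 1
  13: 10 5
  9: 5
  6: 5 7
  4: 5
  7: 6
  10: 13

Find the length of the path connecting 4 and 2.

3

The path is 4 – 5 – 11 – 2, which has 3 edges.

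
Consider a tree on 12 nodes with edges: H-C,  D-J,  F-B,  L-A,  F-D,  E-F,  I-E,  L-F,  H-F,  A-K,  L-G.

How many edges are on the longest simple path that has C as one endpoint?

5

A farthest node from C is K.
The path C–H–F–L–A–K has 5 edges.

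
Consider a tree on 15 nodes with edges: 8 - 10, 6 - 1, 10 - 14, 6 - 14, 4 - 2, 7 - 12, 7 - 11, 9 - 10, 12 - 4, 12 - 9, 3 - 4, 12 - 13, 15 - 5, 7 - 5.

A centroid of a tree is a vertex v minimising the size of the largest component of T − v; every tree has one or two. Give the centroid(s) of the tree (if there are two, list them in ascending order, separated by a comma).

Delete 12: the remaining components have sizes 6, 4, 3, 1. Max 6 ≤ 7, so 12 is a centroid.
Every other node leaves some component of size > 7, so the centroid is unique.

12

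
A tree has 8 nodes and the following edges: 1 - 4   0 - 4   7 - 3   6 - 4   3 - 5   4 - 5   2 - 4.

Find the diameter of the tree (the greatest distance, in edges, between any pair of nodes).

A longest path is 7 – 3 – 5 – 4 – 6, with 4 edges.

4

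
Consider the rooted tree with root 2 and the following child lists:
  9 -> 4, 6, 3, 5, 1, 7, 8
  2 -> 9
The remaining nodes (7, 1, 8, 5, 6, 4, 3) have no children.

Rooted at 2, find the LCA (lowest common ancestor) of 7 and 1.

Ancestors of 7 (toward the root): 7, 9, 2.
Ancestors of 1: 1, 9, 2.
The deepest node appearing in both lists is 9.

9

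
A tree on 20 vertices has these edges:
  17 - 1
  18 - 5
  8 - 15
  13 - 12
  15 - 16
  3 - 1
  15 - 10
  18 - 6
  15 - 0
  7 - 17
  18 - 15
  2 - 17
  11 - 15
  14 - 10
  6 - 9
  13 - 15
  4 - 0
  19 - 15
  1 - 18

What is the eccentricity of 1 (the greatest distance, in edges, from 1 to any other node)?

4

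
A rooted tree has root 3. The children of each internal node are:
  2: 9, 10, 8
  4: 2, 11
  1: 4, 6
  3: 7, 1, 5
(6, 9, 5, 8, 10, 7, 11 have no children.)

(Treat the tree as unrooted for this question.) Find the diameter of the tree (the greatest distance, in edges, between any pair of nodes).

5

Starting from 9, a farthest node is 7 at distance 5.
One longest path: 9 – 2 – 4 – 1 – 3 – 7.
So the diameter is 5.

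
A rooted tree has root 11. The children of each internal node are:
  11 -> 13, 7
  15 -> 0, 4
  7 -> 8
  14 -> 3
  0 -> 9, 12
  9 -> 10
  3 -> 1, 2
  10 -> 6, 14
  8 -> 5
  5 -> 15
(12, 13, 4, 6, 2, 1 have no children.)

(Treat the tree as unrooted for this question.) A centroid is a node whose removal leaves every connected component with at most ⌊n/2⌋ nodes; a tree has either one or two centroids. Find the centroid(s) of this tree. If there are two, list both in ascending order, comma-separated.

0

If 0 is removed the pieces have sizes 7, 7, 1, all ≤ ⌊16/2⌋ = 8.
No neighbour of 0 does as well, so 0 is the unique centroid.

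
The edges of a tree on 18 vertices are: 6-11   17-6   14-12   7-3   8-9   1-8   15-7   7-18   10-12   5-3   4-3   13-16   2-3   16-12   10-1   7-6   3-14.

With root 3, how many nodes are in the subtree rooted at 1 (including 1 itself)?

3

Descendants of 1 (including itself): 1, 8, 9. That's 3.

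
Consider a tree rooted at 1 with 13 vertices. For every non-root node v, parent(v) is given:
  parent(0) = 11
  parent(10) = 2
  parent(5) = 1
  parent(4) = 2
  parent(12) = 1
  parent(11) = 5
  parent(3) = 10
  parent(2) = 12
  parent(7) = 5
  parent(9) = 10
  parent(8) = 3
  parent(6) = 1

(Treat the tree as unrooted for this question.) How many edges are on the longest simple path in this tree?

8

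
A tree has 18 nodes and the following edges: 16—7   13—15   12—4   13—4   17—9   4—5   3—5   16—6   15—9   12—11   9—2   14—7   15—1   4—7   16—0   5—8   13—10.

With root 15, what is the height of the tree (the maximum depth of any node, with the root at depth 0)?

5

6 sits deepest: 15–13–4–7–16–6 — 5 edges from the root.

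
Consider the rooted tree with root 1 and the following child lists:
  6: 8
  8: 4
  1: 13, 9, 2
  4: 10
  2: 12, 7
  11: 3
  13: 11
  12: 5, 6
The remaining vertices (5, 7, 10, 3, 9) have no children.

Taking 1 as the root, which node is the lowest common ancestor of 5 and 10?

12

Ancestors of 5 (toward the root): 5, 12, 2, 1.
Ancestors of 10: 10, 4, 8, 6, 12, 2, 1.
The deepest node appearing in both lists is 12.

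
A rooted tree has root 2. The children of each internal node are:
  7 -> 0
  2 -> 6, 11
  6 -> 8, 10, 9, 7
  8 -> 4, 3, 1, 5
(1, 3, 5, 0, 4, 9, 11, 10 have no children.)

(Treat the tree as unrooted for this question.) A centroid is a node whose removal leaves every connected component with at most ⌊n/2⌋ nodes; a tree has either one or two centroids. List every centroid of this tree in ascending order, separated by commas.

Removing 6 splits the tree into components of sizes 5, 2, 2, 1, 1; the largest is 5 ≤ ⌊12/2⌋ = 6.
Every other node leaves some component of size > 6, so the centroid is unique.

6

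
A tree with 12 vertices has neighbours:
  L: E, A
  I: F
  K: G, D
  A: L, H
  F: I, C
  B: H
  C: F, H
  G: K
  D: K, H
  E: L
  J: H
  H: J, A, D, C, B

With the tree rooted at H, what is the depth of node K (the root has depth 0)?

2

Climbing from K to the root: K – D – H. That's 2 steps.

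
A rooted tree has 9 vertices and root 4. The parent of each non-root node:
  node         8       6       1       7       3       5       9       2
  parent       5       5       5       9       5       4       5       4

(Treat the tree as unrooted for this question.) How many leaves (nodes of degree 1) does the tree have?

6

Exactly 6 nodes have a single neighbour: 1, 2, 3, 6, 7, 8.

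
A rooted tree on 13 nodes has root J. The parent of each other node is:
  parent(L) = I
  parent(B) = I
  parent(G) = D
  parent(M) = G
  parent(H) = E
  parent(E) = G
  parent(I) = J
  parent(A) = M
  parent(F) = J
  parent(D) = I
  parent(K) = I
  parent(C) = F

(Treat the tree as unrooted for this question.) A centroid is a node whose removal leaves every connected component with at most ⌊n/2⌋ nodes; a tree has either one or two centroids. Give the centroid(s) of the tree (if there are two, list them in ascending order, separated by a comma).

I

Removing I splits the tree into components of sizes 6, 3, 1, 1, 1; the largest is 6 ≤ ⌊13/2⌋ = 6.
No neighbour of I does as well, so I is the unique centroid.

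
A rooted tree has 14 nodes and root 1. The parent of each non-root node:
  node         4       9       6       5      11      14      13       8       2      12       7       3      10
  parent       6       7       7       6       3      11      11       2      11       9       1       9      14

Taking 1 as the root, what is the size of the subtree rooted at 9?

9

9's subtree: {9, 3, 12, 11, 14, 13, 2, 10, 8}, size 9.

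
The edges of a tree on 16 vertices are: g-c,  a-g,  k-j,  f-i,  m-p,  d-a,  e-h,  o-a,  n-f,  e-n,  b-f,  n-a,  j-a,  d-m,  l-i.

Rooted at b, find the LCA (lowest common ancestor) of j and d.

j's ancestor chain is j, a, n, f, b and d's is d, a, n, f, b; they first meet at a.

a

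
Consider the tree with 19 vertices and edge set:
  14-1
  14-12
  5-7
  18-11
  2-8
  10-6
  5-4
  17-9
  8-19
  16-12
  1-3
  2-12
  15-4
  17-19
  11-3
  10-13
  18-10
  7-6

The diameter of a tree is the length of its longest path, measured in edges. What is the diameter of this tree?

BFS from 15 reaches 9 last, at distance 16; BFS from 9 confirms no node is farther.
Path: 15 – 4 – 5 – 7 – 6 – 10 – 18 – 11 – 3 – 1 – 14 – 12 – 2 – 8 – 19 – 17 – 9.

16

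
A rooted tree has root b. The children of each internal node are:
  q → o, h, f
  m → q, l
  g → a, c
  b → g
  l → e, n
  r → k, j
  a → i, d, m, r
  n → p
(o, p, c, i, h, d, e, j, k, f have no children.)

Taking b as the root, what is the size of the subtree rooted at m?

m's subtree: {m, q, l, o, f, h, n, e, p}, size 9.

9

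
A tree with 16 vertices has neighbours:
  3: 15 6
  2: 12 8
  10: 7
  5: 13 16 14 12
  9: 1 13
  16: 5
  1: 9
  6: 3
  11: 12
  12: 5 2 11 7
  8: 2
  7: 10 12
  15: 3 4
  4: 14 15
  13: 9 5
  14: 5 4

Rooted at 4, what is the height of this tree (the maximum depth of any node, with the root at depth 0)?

5

A deepest node is 8, reached by 4–14–5–12–2–8.
That path has 5 edges, so the height is 5.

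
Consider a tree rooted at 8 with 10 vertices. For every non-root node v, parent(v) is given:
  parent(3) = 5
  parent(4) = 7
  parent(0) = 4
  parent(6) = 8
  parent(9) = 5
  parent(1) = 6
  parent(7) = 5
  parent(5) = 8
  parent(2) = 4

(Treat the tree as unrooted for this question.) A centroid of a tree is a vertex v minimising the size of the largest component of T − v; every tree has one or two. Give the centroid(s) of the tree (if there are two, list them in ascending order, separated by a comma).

5

If 5 is removed the pieces have sizes 4, 3, 1, 1, all ≤ ⌊10/2⌋ = 5.
No neighbour of 5 does as well, so 5 is the unique centroid.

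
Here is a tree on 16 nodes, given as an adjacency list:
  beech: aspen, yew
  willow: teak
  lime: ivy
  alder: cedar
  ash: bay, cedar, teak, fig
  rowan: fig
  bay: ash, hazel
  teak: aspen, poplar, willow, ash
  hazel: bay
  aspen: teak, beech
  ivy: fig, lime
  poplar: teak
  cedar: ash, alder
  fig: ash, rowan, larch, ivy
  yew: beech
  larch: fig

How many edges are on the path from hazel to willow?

4

The path is hazel – bay – ash – teak – willow, which has 4 edges.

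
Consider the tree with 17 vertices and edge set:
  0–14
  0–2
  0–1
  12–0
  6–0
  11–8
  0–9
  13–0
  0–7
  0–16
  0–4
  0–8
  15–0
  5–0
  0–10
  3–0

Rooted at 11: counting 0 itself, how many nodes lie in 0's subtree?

The subtree rooted at 0 contains: 0, 7, 3, 14, 16, 15, 5, 4, 12, 13, 2, 9, 10, 1, 6 — 15 nodes.

15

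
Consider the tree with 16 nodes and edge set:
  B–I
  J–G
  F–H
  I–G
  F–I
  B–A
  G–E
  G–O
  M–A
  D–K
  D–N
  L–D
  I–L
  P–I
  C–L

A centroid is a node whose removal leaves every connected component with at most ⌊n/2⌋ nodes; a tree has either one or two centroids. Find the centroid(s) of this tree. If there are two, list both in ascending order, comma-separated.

Delete I: the remaining components have sizes 5, 4, 3, 2, 1. Max 5 ≤ 8, so I is a centroid.
Every other node leaves some component of size > 8, so the centroid is unique.

I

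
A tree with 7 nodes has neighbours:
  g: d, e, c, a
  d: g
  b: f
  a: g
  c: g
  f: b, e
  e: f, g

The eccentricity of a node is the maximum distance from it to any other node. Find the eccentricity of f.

3

A farthest node from f is a (d, c also at distance 3).
The path f-e-g-a has 3 edges.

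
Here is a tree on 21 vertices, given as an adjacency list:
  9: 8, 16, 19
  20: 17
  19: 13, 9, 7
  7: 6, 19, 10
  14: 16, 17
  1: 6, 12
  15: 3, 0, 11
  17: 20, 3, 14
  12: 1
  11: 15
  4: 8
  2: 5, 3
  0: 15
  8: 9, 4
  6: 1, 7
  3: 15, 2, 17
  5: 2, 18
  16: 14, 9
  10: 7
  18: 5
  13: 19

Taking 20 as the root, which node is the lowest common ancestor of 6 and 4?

9

6's ancestor chain is 6, 7, 19, 9, 16, 14, 17, 20 and 4's is 4, 8, 9, 16, 14, 17, 20; they first meet at 9.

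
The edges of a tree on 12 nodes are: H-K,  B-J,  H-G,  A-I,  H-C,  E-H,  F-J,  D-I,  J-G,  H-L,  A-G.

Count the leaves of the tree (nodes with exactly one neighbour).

7

Exactly 7 nodes have a single neighbour: B, C, D, E, F, K, L.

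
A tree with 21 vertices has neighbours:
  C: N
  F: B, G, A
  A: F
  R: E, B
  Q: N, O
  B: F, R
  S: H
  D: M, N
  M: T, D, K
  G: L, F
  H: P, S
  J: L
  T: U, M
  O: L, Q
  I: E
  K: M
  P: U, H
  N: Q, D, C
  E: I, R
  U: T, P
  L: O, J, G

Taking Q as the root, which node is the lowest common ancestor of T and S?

Ancestors of T (toward the root): T, M, D, N, Q.
Ancestors of S: S, H, P, U, T, M, D, N, Q.
The deepest node appearing in both lists is T.

T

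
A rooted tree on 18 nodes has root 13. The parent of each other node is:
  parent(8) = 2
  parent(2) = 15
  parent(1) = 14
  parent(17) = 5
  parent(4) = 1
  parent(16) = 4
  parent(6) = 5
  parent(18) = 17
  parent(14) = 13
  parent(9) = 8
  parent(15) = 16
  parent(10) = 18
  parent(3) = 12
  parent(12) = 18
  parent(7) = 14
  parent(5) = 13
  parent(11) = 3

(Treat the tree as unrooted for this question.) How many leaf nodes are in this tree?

Exactly 5 nodes have a single neighbour: 6, 7, 9, 10, 11.

5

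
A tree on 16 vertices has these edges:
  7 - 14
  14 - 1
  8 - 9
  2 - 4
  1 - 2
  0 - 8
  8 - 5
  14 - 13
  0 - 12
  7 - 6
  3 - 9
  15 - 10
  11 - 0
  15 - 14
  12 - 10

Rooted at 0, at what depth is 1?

0 → 12 → 10 → 15 → 14 → 1 — 5 edges.

5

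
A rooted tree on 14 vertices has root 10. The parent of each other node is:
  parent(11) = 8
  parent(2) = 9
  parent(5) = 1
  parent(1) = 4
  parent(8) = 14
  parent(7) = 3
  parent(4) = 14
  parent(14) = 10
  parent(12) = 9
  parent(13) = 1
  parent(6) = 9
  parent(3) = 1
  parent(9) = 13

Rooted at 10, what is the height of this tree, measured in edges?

6 sits deepest: 10-14-4-1-13-9-6 — 6 edges from the root.

6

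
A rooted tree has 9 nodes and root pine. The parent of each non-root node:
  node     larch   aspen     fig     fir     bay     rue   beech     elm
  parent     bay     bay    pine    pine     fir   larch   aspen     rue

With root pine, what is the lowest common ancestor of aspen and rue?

bay

Ancestors of aspen (toward the root): aspen, bay, fir, pine.
Ancestors of rue: rue, larch, bay, fir, pine.
The deepest node appearing in both lists is bay.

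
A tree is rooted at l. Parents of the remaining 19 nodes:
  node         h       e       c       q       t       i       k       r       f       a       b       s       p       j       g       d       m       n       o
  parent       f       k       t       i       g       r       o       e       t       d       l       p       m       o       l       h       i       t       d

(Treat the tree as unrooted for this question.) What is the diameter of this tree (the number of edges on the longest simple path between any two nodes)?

A longest path is s–p–m–i–r–e–k–o–d–h–f–t–g–l–b, with 14 edges.

14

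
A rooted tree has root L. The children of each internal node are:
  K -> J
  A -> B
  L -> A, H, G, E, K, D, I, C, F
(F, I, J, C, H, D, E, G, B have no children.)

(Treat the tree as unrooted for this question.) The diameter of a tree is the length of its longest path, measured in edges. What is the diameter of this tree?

4

Starting from J, a farthest node is B at distance 4.
One longest path: J – K – L – A – B.
So the diameter is 4.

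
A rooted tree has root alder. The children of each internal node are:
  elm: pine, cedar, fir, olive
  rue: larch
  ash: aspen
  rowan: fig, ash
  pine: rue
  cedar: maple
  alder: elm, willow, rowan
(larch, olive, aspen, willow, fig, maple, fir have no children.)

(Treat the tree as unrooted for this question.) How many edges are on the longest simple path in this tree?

7

A longest path is aspen – ash – rowan – alder – elm – pine – rue – larch, with 7 edges.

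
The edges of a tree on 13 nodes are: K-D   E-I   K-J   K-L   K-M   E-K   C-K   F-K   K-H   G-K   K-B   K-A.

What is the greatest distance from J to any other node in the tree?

Distances from J peak at 3, attained at I.
J – K – E – I

3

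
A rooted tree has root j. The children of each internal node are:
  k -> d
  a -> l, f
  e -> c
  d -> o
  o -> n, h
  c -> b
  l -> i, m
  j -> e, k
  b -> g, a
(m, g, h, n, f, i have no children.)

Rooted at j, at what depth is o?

3

j–k–d–o — 3 edges.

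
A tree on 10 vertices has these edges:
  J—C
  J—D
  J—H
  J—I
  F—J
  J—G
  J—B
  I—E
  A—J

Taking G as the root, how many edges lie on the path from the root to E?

3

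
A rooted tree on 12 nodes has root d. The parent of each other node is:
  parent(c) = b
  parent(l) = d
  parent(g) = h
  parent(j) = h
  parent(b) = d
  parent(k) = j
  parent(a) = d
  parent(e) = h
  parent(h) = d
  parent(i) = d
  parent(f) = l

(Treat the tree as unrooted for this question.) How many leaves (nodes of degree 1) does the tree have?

The leaves are a, c, e, f, g, i, k.
That is 7 leaves.

7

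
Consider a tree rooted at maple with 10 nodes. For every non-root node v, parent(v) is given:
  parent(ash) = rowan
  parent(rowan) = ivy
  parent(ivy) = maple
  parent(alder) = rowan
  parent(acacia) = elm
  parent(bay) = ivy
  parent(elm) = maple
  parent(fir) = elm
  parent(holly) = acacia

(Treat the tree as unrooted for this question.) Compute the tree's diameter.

Starting from ash, a farthest node is holly at distance 6.
One longest path: ash - rowan - ivy - maple - elm - acacia - holly.
So the diameter is 6.

6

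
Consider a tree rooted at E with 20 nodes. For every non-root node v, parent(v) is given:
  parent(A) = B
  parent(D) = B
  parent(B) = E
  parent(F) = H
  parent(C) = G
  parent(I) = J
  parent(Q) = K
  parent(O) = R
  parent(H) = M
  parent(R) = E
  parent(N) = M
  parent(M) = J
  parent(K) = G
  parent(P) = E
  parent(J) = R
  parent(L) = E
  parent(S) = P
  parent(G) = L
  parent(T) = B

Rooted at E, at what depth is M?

3

E → R → J → M — 3 edges.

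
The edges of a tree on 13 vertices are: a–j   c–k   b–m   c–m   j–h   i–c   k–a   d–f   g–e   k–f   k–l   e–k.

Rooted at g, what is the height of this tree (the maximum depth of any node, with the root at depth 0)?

5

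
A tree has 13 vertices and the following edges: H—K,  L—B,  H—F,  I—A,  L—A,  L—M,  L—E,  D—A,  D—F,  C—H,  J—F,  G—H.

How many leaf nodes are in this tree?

Degree-1 nodes: B, C, E, G, I, J, K, M — 8 of them.

8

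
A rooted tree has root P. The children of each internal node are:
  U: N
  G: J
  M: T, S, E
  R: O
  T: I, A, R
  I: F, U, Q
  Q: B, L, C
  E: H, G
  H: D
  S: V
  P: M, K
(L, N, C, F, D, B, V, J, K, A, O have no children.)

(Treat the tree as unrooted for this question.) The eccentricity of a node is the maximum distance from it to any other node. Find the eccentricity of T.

Distances from T peak at 4, attained at D (J also at distance 4).
T-M-E-H-D

4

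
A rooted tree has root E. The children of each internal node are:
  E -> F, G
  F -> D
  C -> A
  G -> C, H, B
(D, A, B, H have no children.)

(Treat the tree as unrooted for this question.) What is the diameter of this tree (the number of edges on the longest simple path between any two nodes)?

5

BFS from A reaches D last, at distance 5; BFS from D confirms no node is farther.
Path: A - C - G - E - F - D.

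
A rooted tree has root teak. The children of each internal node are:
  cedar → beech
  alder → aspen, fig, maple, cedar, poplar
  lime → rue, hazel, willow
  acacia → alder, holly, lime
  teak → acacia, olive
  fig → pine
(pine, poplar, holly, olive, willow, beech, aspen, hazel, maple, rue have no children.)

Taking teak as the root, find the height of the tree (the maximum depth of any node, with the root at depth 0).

beech sits deepest: teak – acacia – alder – cedar – beech — 4 edges from the root.

4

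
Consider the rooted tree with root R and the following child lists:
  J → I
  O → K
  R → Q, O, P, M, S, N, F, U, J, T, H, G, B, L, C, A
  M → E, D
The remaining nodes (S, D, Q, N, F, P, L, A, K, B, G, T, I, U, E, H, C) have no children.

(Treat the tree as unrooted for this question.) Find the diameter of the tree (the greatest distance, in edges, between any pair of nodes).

4

BFS from K reaches I last, at distance 4; BFS from I confirms no node is farther.
Path: K - O - R - J - I.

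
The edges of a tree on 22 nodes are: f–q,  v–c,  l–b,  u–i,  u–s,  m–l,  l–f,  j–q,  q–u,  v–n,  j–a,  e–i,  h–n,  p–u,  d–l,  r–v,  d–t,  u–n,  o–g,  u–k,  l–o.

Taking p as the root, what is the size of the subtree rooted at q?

11

q's subtree: {q, f, j, l, a, d, b, o, m, t, g}, size 11.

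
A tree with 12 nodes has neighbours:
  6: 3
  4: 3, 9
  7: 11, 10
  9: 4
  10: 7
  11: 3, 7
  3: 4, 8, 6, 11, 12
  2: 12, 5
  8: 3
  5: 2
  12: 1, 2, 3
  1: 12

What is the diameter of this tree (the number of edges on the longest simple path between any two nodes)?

6

BFS from 5 reaches 10 last, at distance 6; BFS from 10 confirms no node is farther.
Path: 5-2-12-3-11-7-10.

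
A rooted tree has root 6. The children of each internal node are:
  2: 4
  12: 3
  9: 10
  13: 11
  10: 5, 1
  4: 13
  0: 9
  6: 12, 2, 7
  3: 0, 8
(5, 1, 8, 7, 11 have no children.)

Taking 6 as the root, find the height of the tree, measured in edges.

The longest root-to-leaf path is 6–12–3–0–9–10–5 (6 edges).

6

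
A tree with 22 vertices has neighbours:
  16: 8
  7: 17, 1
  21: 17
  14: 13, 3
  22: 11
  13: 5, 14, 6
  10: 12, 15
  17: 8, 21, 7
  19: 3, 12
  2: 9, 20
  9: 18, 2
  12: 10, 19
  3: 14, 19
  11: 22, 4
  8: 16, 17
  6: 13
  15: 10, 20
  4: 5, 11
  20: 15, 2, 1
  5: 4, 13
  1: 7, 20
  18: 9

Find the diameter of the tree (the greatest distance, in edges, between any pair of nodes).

Starting from 22, a farthest node is 16 at distance 16.
One longest path: 22–11–4–5–13–14–3–19–12–10–15–20–1–7–17–8–16.
So the diameter is 16.

16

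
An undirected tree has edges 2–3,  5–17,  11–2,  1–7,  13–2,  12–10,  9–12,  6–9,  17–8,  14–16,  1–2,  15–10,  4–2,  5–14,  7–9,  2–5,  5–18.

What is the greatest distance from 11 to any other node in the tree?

7

A farthest node from 11 is 15.
The path 11-2-1-7-9-12-10-15 has 7 edges.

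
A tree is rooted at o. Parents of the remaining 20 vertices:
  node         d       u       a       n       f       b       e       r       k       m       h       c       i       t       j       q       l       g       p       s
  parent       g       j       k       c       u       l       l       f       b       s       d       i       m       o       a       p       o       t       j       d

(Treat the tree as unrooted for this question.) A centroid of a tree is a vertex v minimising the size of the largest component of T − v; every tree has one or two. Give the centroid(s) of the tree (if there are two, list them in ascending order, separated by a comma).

Delete l: the remaining components have sizes 10, 9, 1. Max 10 ≤ 10, so l is a centroid.
Every other node leaves some component of size > 10, so the centroid is unique.

l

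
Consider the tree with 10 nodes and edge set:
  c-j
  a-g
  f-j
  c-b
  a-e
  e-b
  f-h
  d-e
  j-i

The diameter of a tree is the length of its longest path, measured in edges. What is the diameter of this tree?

BFS from g reaches h last, at distance 7; BFS from h confirms no node is farther.
Path: g - a - e - b - c - j - f - h.

7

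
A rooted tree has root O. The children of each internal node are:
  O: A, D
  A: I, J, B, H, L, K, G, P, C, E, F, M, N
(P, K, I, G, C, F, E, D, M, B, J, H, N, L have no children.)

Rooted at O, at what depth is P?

Path from O to P: O → A → P, which has 2 edges.

2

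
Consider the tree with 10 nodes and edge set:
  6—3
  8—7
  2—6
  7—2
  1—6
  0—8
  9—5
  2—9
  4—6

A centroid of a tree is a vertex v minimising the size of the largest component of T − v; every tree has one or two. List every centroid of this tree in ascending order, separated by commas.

2

Delete 2: the remaining components have sizes 4, 3, 2. Max 4 ≤ 5, so 2 is a centroid.
Every other node leaves some component of size > 5, so the centroid is unique.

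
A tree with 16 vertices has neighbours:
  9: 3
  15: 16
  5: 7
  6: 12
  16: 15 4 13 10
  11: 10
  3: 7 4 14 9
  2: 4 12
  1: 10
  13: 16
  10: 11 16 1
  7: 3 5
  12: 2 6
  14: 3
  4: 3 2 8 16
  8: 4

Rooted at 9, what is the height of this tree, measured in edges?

The longest root-to-leaf path is 9-3-4-16-10-1 (5 edges).

5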